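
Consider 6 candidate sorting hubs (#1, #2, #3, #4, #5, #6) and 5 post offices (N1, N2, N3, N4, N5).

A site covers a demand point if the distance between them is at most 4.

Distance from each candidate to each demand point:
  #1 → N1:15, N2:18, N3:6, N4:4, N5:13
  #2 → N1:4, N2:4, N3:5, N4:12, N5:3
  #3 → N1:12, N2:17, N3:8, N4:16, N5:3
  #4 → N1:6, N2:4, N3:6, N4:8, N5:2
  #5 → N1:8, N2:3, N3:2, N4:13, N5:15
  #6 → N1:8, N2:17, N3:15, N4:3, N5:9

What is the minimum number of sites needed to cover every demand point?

Coverage sets (demand points within 4 of each site):
  #1: {N4}
  #2: {N1, N2, N5}
  #3: {N5}
  #4: {N2, N5}
  #5: {N2, N3}
  #6: {N4}
No 2 sites suffice: every size-2 union leaves at least one demand point uncovered.
But {#1, #2, #5} covers everything, so the minimum is 3.

3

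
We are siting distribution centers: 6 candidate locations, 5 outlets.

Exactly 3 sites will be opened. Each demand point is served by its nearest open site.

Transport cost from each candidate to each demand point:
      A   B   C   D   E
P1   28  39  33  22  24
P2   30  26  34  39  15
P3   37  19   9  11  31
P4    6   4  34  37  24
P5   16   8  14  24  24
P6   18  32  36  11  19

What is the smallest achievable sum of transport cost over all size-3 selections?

Open {P2, P3, P4}.
  A→P4 6, B→P4 4, C→P3 9, D→P3 11, E→P2 15  ⇒ total 45.
Compare {P3, P4, P6}: total 49.
Compare {P1, P3, P4}: total 54.
No size-3 selection does better; minimum is 45.

45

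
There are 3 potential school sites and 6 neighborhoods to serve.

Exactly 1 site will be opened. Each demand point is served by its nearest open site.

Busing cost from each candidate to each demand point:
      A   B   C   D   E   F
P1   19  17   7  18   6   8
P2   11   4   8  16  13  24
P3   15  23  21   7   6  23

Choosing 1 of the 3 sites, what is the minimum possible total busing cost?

Open {P1}.
  A→P1 19, B→P1 17, C→P1 7, D→P1 18, E→P1 6, F→P1 8  ⇒ total 75.
Compare {P2}: total 76.
Compare {P3}: total 95.

75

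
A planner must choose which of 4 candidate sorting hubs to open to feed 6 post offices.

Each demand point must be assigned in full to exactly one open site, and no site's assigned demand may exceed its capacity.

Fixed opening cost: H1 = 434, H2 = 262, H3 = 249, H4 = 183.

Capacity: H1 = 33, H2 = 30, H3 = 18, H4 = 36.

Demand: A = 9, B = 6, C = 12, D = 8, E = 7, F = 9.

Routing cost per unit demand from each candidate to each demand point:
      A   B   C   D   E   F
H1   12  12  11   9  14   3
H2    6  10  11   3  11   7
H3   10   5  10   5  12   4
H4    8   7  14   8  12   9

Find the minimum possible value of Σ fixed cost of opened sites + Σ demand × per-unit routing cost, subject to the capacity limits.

Open {H2, H4}; cheapest assignment that respects the capacities:
  H2 (cap 30, load 29): A, C, D — cost 9×6 + 12×11 + 8×3 = 210
  H4 (cap 36, load 22): B, E, F — cost 6×7 + 7×12 + 9×9 = 207
  Shipping 417, fixed 445 → total 862.
  Any other capacity-feasible assignment to {H2, H4} ships for at least 417.
Compare {H3, H4}: its best feasible assignment gives total 874.
Compare {H1, H4}: its best feasible assignment gives total 1038.
Every other set of open sites that can feasibly serve all demand totals ≥ 874 even under its best assignment. Minimum: 862.

862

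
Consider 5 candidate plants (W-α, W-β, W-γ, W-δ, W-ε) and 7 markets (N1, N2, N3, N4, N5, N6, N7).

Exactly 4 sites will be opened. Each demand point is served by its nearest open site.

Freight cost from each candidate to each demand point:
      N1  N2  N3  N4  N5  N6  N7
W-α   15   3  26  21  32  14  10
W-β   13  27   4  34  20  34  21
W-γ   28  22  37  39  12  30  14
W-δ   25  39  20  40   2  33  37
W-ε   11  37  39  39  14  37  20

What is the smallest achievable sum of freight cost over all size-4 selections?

Open {W-α, W-β, W-δ, W-ε}.
  N1→W-ε 11, N2→W-α 3, N3→W-β 4, N4→W-α 21, N5→W-δ 2, N6→W-α 14, N7→W-α 10  ⇒ total 65.
Compare {W-α, W-β, W-γ, W-δ}: total 67.
Compare {W-α, W-β, W-γ, W-ε}: total 75.
No size-4 selection does better; minimum is 65.

65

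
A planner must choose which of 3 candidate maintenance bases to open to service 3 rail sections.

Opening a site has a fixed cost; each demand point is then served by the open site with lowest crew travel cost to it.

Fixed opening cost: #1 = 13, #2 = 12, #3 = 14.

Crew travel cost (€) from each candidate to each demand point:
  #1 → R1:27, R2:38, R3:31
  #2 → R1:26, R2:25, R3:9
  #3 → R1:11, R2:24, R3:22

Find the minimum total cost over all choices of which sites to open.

Open {#2, #3}: assign each demand point to its cheapest open site.
  R1→#3 11, R2→#3 24, R3→#2 9
  crew travel cost 44, fixed 26 → total 70.
Compare {#3}: crew travel cost 57 + fixed 14 = 71.
Compare {#2}: crew travel cost 60 + fixed 12 = 72.
Compare {#1, #2, #3}: crew travel cost 44 + fixed 39 = 83.
All other subsets cost ≥ 71. Minimum total cost: 70.

70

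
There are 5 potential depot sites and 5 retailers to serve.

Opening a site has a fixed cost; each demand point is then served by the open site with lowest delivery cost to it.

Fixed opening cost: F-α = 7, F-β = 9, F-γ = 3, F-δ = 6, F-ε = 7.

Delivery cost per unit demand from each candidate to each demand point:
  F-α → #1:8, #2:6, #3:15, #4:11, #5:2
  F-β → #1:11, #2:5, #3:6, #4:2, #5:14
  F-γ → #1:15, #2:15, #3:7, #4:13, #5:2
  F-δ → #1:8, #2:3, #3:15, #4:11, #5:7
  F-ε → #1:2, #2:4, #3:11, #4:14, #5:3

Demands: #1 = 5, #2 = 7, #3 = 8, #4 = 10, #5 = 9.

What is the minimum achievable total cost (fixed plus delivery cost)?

142

Open {F-β, F-γ, F-δ, F-ε}: assign each demand point to its cheapest open site.
  #1→F-ε 5×2=10, #2→F-δ 7×3=21, #3→F-β 8×6=48, #4→F-β 10×2=20, #5→F-γ 9×2=18
  delivery cost 117, fixed 25 → total 142.
Compare {F-β, F-γ, F-ε}: delivery cost 124 + fixed 19 = 143.
Compare {F-α, F-β, F-δ, F-ε}: delivery cost 117 + fixed 29 = 146.
Compare {F-α, F-β, F-ε}: delivery cost 124 + fixed 23 = 147.
All other subsets cost ≥ 143. Minimum total cost: 142.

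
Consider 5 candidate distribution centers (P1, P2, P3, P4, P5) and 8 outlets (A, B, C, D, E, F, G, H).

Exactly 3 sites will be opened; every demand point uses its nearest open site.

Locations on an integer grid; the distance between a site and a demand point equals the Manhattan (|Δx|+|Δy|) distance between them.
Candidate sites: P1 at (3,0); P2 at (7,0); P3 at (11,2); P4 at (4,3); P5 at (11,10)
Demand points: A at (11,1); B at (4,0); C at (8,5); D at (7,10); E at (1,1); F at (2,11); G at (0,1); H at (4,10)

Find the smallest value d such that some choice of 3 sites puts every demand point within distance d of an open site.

10

Open {P1, P2, P4}.
  Farthest demand point is D at distance 10 (to P2); all others are ≤ 10.
With {P1, P2, P5} the worst case is 10.
With {P1, P3, P4} the worst case is 10.
No size-3 selection achieves below 10.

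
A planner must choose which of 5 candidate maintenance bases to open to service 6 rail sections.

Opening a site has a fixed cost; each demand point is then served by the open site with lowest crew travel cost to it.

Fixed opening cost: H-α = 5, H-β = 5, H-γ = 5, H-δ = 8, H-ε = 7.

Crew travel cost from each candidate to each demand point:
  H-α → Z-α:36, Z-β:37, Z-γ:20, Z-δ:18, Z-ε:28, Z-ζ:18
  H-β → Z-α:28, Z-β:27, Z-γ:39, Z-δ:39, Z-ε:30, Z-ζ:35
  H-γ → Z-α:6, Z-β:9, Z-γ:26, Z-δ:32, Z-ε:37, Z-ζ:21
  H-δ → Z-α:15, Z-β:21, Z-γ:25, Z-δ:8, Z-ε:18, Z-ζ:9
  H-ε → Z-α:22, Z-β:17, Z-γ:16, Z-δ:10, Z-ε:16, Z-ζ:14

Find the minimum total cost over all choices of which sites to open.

83

Open {H-γ, H-ε}: assign each demand point to its cheapest open site.
  Z-α→H-γ 6, Z-β→H-γ 9, Z-γ→H-ε 16, Z-δ→H-ε 10, Z-ε→H-ε 16, Z-ζ→H-ε 14
  crew travel cost 71, fixed 12 → total 83.
Compare {H-γ, H-δ, H-ε}: crew travel cost 64 + fixed 20 = 84.
Compare {H-γ, H-δ}: crew travel cost 75 + fixed 13 = 88.
Compare {H-α, H-γ, H-δ}: crew travel cost 70 + fixed 18 = 88.
All other subsets cost ≥ 84. Minimum total cost: 83.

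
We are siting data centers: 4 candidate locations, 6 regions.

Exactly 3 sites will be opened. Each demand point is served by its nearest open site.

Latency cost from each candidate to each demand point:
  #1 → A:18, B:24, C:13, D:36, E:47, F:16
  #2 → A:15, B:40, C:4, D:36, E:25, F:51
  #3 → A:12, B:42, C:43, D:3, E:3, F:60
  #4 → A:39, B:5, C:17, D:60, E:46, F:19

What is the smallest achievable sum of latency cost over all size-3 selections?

46

Open {#2, #3, #4}.
  A→#3 12, B→#4 5, C→#2 4, D→#3 3, E→#3 3, F→#4 19  ⇒ total 46.
Compare {#1, #3, #4}: total 52.
Compare {#1, #2, #3}: total 62.
No size-3 selection does better; minimum is 46.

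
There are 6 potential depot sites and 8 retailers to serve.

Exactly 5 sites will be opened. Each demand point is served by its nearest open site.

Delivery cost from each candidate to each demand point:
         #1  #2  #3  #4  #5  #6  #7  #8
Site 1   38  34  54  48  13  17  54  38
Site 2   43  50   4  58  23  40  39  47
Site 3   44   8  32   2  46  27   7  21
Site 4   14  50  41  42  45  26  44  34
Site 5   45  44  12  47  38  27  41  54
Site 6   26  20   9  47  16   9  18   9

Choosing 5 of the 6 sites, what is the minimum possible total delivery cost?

66

Open {Site 1, Site 2, Site 3, Site 4, Site 6}.
  #1→Site 4 14, #2→Site 3 8, #3→Site 2 4, #4→Site 3 2, #5→Site 1 13, #6→Site 6 9, #7→Site 3 7, #8→Site 6 9  ⇒ total 66.
Compare {Site 2, Site 3, Site 4, Site 5, Site 6}: total 69.
Compare {Site 1, Site 3, Site 4, Site 5, Site 6}: total 71.
No size-5 selection does better; minimum is 66.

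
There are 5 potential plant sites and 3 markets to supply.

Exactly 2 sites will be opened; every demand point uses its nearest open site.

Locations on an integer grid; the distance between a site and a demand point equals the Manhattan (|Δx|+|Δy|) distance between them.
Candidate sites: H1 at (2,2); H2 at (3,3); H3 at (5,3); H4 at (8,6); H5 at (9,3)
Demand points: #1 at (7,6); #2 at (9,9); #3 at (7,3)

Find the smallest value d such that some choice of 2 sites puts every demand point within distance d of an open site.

4

Open {H1, H4}.
  Farthest demand point is #2 at distance 4 (to H4); all others are ≤ 4.
With {H2, H4} the worst case is 4.
With {H3, H4} the worst case is 4.
No size-2 selection achieves below 4.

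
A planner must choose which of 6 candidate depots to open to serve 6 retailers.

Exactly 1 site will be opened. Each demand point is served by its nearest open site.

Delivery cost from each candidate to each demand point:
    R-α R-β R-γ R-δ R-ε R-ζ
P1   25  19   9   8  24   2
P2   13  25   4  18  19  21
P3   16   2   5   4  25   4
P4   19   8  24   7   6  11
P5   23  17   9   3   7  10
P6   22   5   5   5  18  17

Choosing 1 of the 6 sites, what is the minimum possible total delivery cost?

Open {P3}.
  R-α→P3 16, R-β→P3 2, R-γ→P3 5, R-δ→P3 4, R-ε→P3 25, R-ζ→P3 4  ⇒ total 56.
Compare {P5}: total 69.
Compare {P6}: total 72.
No size-1 selection does better; minimum is 56.

56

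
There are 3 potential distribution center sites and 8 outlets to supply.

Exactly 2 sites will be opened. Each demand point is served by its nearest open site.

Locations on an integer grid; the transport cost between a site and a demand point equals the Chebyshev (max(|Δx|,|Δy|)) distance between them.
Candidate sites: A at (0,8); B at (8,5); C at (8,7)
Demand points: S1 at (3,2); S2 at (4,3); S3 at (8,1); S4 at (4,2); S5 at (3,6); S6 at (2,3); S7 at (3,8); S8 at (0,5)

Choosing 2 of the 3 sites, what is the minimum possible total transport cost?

31

Open {A, B}.
  S1→B 5, S2→B 4, S3→B 4, S4→B 4, S5→A 3, S6→A 5, S7→A 3, S8→A 3  ⇒ total 31.
Compare {A, C}: total 34.
Compare {B, C}: total 41.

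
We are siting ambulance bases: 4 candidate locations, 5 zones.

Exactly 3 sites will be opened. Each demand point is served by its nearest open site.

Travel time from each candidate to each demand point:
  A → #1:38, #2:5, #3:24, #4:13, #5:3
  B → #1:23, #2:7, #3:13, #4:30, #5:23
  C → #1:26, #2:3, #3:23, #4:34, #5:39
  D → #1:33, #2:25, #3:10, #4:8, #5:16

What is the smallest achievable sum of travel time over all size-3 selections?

Open {A, B, D}.
  #1→B 23, #2→A 5, #3→D 10, #4→D 8, #5→A 3  ⇒ total 49.
Compare {A, C, D}: total 50.
Compare {A, B, C}: total 55.
No size-3 selection does better; minimum is 49.

49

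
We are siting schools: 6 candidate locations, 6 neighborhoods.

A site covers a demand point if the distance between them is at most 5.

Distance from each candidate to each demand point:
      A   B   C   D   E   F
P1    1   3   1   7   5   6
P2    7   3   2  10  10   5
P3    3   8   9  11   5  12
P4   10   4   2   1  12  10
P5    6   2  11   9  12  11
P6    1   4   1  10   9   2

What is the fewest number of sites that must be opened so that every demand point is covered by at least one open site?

Coverage sets (demand points within 5 of each site):
  P1: {A, B, C, E}
  P2: {B, C, F}
  P3: {A, E}
  P4: {B, C, D}
  P5: {B}
  P6: {A, B, C, F}
No 2 sites suffice: every size-2 union leaves at least one demand point uncovered.
But {P1, P2, P4} covers everything, so the minimum is 3.

3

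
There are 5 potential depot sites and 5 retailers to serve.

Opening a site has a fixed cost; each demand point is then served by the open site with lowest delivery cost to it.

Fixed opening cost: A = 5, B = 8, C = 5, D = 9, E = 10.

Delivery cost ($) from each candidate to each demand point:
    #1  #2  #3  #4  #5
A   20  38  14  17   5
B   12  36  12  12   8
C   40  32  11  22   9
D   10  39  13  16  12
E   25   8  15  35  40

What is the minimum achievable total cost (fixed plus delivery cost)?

Open {B, E}: assign each demand point to its cheapest open site.
  #1→B 12, #2→E 8, #3→B 12, #4→B 12, #5→B 8
  delivery cost 52, fixed 18 → total 70.
Compare {A, B, E}: delivery cost 49 + fixed 23 = 72.
Compare {B, C, E}: delivery cost 51 + fixed 23 = 74.
Compare {A, D, E}: delivery cost 52 + fixed 24 = 76.
All other subsets cost ≥ 72. Minimum total cost: 70.

70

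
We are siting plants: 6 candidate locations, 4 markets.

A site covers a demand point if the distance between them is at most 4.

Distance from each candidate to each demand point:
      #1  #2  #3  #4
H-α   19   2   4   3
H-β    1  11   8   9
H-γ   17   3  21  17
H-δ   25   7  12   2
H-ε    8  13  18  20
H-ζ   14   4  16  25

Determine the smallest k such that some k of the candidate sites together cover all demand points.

2

Coverage sets (demand points within 4 of each site):
  H-α: {#2, #3, #4}
  H-β: {#1}
  H-γ: {#2}
  H-δ: {#4}
  H-ε: {}
  H-ζ: {#2}
No single site covers all 4 demand points.
But {H-α, H-β} covers everything, so the minimum is 2.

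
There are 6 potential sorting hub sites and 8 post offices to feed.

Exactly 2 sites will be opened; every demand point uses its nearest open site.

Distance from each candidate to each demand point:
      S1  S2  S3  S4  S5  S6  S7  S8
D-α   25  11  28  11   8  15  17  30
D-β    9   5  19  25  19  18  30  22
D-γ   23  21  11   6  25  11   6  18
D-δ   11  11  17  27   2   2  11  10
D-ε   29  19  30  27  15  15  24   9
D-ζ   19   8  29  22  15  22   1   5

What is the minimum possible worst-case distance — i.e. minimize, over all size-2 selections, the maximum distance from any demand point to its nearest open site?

Open {D-γ, D-δ}.
  Farthest demand point is S1 at distance 11 (to D-δ); all others are ≤ 11.
With {D-α, D-δ} the worst case is 17.
With {D-β, D-γ} the worst case is 19.
No size-2 selection achieves below 11.

11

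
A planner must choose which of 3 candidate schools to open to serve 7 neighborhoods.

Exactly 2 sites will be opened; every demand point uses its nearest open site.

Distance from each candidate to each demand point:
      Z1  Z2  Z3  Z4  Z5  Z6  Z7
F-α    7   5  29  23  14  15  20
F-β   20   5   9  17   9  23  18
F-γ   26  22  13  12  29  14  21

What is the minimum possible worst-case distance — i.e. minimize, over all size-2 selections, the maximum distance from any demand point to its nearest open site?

18

Open {F-α, F-β}.
  Farthest demand point is Z7 at distance 18 (to F-β); all others are ≤ 18.
With {F-α, F-γ} the worst case is 20.
With {F-β, F-γ} the worst case is 20.
No size-2 selection achieves below 18.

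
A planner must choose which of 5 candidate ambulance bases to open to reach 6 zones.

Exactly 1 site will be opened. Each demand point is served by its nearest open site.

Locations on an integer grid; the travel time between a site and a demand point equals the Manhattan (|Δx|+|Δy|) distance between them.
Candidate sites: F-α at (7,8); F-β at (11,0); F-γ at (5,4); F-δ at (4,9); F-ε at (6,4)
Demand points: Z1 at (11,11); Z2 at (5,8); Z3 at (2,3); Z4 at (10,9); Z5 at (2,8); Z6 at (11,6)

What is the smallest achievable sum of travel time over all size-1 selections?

Open {F-α}.
  Z1→F-α 7, Z2→F-α 2, Z3→F-α 10, Z4→F-α 4, Z5→F-α 5, Z6→F-α 6  ⇒ total 34.
Compare {F-δ}: total 38.
Compare {F-γ}: total 46.
No size-1 selection does better; minimum is 34.

34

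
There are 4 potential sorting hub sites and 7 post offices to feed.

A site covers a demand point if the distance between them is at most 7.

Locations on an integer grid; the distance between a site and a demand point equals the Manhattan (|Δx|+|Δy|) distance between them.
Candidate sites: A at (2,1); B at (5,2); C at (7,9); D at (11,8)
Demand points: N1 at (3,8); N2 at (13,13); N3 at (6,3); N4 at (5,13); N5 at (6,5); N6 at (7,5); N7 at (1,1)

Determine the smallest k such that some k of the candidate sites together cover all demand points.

Coverage sets (demand points within 7 of each site):
  A: {N3, N7}
  B: {N3, N5, N6, N7}
  C: {N1, N3, N4, N5, N6}
  D: {N2, N6}
No 2 sites suffice: every size-2 union leaves at least one demand point uncovered.
But {A, C, D} covers everything, so the minimum is 3.

3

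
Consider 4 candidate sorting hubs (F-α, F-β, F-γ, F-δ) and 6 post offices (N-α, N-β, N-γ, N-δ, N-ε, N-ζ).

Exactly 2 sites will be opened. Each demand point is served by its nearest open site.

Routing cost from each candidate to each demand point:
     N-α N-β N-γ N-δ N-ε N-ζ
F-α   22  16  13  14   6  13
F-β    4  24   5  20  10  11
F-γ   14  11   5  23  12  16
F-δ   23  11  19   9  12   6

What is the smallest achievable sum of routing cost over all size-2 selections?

45

Open {F-β, F-δ}.
  N-α→F-β 4, N-β→F-δ 11, N-γ→F-β 5, N-δ→F-δ 9, N-ε→F-β 10, N-ζ→F-δ 6  ⇒ total 45.
Compare {F-α, F-β}: total 56.
Compare {F-γ, F-δ}: total 57.
No size-2 selection does better; minimum is 45.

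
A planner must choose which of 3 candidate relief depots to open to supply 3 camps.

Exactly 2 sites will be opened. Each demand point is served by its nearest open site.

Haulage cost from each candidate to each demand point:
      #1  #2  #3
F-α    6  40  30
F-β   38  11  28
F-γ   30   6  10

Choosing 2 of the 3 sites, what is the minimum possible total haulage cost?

22

Open {F-α, F-γ}.
  #1→F-α 6, #2→F-γ 6, #3→F-γ 10  ⇒ total 22.
Compare {F-α, F-β}: total 45.
Compare {F-β, F-γ}: total 46.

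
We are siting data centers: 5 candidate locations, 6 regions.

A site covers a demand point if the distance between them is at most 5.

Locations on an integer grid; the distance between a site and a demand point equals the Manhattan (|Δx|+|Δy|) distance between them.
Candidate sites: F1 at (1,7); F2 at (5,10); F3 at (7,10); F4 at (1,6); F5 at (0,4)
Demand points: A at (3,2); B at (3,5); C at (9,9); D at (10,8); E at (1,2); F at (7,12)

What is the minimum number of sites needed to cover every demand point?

Coverage sets (demand points within 5 of each site):
  F1: {B, E}
  F2: {C, F}
  F3: {C, D, F}
  F4: {B, E}
  F5: {A, B, E}
No single site covers all 6 demand points.
But {F3, F5} covers everything, so the minimum is 2.

2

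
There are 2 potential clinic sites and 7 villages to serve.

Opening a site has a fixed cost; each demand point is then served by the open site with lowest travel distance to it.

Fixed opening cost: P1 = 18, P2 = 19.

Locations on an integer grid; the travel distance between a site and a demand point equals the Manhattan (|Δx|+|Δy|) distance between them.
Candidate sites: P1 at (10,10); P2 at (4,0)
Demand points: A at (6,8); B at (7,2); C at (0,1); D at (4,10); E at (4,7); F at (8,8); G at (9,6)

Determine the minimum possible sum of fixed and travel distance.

75

Open {P1, P2}: assign each demand point to its cheapest open site.
  A→P1 6, B→P2 5, C→P2 5, D→P1 6, E→P2 7, F→P1 4, G→P1 5
  travel distance 38, fixed 37 → total 75.
Compare {P1}: travel distance 60 + fixed 18 = 78.
Compare {P2}: travel distance 60 + fixed 19 = 79.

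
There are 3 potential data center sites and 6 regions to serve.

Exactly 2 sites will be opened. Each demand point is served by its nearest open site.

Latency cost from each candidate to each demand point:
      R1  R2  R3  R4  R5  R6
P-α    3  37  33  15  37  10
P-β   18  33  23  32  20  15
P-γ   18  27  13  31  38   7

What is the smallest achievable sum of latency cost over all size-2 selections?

102

Open {P-α, P-γ}.
  R1→P-α 3, R2→P-γ 27, R3→P-γ 13, R4→P-α 15, R5→P-α 37, R6→P-γ 7  ⇒ total 102.
Compare {P-α, P-β}: total 104.
Compare {P-β, P-γ}: total 116.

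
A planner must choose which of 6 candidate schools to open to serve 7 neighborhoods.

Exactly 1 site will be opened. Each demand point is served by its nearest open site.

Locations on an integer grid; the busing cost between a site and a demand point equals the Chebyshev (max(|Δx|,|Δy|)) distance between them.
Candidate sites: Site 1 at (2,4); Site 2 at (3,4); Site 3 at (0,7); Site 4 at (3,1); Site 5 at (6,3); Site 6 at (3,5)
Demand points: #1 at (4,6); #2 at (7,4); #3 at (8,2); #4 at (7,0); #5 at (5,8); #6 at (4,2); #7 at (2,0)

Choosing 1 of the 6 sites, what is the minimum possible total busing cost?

Open {Site 5}.
  #1→Site 5 3, #2→Site 5 1, #3→Site 5 2, #4→Site 5 3, #5→Site 5 5, #6→Site 5 2, #7→Site 5 4  ⇒ total 20.
Compare {Site 2}: total 25.
Compare {Site 6}: total 26.
No size-1 selection does better; minimum is 20.

20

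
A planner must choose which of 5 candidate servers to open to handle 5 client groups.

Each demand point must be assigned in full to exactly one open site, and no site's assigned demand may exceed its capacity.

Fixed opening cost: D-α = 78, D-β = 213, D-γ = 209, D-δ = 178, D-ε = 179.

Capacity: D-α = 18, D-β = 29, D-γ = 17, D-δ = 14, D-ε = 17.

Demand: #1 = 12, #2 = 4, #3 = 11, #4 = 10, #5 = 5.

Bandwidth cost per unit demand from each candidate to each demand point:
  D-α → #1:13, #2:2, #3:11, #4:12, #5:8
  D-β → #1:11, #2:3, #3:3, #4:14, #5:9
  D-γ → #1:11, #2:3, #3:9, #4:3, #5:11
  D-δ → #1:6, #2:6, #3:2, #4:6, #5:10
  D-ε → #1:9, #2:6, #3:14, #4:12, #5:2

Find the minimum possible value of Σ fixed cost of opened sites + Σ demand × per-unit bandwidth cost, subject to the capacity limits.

628

Open {D-α, D-β}; cheapest assignment that respects the capacities:
  D-α (cap 18, load 15): #4, #5 — cost 10×12 + 5×8 = 160
  D-β (cap 29, load 27): #1, #2, #3 — cost 12×11 + 4×3 + 11×3 = 177
  Shipping 337, fixed 291 → total 628.
  Any other capacity-feasible assignment to {D-α, D-β} ships for at least 337.
Compare {D-β, D-γ}: its best feasible assignment gives total 674.
Compare {D-β, D-δ}: its best feasible assignment gives total 685.
Every other set of open sites that can feasibly serve all demand totals ≥ 674 even under its best assignment. Minimum: 628.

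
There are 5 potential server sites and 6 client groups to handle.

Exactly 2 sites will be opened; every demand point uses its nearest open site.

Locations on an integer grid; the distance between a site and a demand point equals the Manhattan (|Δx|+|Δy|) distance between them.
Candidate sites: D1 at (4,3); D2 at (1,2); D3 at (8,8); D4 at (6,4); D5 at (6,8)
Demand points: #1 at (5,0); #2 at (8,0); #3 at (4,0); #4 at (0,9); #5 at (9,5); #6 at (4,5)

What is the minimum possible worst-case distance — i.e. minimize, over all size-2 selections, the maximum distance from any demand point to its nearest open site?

7

Open {D1, D5}.
  Farthest demand point is #2 at distance 7 (to D1); all others are ≤ 7.
With {D4, D5} the worst case is 7.
With {D1, D2} the worst case is 8.
No size-2 selection achieves below 7.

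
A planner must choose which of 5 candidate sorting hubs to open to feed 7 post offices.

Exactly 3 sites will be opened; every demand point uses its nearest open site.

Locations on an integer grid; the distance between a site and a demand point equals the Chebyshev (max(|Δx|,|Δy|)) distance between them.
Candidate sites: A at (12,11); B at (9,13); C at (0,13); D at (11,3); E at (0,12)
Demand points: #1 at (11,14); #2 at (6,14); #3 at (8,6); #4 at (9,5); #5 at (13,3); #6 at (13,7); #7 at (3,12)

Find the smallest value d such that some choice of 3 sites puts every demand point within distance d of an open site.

Open {B, C, D}.
  Farthest demand point is #6 at distance 4 (to D); all others are ≤ 4.
With {B, D, E} the worst case is 4.
With {A, B, D} the worst case is 6.
No size-3 selection achieves below 4.

4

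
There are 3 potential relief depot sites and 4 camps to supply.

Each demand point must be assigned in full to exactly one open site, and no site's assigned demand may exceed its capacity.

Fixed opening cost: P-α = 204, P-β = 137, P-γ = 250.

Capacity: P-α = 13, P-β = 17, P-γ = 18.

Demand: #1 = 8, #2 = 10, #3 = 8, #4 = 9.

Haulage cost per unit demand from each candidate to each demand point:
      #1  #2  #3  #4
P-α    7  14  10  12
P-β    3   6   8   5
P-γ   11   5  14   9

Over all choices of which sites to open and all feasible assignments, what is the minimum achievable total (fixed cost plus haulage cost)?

Open {P-β, P-γ}; cheapest assignment that respects the capacities:
  P-β (cap 17, load 17): #1, #4 — cost 8×3 + 9×5 = 69
  P-γ (cap 18, load 18): #2, #3 — cost 10×5 + 8×14 = 162
  Shipping 231, fixed 387 → total 618.
  Any other capacity-feasible assignment to {P-β, P-γ} ships for at least 231.
Compare {P-α, P-β, P-γ}: its best feasible assignment gives total 790.
Every other set of open sites that can feasibly serve all demand totals ≥ 790 even under its best assignment. Minimum: 618.

618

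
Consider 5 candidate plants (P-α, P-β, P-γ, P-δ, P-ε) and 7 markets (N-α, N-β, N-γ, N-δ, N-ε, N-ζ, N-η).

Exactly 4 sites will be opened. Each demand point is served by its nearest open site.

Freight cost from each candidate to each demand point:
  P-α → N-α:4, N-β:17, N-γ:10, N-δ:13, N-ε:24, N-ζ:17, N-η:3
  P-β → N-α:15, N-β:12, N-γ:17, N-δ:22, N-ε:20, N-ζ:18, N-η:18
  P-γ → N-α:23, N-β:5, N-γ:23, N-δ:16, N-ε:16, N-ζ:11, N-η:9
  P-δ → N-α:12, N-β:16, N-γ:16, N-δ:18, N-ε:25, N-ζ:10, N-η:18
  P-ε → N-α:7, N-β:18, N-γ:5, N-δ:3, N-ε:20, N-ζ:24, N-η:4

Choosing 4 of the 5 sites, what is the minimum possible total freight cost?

Open {P-α, P-γ, P-δ, P-ε}.
  N-α→P-α 4, N-β→P-γ 5, N-γ→P-ε 5, N-δ→P-ε 3, N-ε→P-γ 16, N-ζ→P-δ 10, N-η→P-α 3  ⇒ total 46.
Compare {P-α, P-β, P-γ, P-ε}: total 47.
Compare {P-β, P-γ, P-δ, P-ε}: total 50.
No size-4 selection does better; minimum is 46.

46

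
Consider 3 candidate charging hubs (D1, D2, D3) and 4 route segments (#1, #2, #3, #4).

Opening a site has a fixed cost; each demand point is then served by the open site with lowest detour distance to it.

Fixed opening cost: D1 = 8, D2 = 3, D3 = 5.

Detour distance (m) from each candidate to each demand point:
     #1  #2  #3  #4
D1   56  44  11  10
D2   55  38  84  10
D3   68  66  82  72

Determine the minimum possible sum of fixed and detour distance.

125

Open {D1, D2}: assign each demand point to its cheapest open site.
  #1→D2 55, #2→D2 38, #3→D1 11, #4→D1 10
  detour distance 114, fixed 11 → total 125.
Compare {D1}: detour distance 121 + fixed 8 = 129.
Compare {D1, D2, D3}: detour distance 114 + fixed 16 = 130.
Compare {D1, D3}: detour distance 121 + fixed 13 = 134.
All other subsets cost ≥ 129. Minimum total cost: 125.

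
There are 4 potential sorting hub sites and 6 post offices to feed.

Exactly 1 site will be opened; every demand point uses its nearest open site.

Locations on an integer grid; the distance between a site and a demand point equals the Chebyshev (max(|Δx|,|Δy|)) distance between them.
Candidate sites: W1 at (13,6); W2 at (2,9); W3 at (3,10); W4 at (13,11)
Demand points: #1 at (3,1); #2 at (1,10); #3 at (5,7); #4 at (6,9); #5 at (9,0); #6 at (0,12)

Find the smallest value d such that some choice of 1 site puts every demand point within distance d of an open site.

9

Open {W2}.
  Farthest demand point is #5 at distance 9 (to W2); all others are ≤ 9.
With {W3} the worst case is 10.
With {W1} the worst case is 13.
No size-1 selection achieves below 9.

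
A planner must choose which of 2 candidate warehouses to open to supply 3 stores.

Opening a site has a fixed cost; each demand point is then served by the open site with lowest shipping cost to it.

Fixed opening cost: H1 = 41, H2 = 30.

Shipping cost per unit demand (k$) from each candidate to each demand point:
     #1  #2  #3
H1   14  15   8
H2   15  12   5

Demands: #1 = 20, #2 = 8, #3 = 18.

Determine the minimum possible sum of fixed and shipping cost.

516

Open {H2}: assign each demand point to its cheapest open site.
  #1→H2 20×15=300, #2→H2 8×12=96, #3→H2 18×5=90
  shipping cost 486, fixed 30 → total 516.
Compare {H1, H2}: shipping cost 466 + fixed 71 = 537.
Compare {H1}: shipping cost 544 + fixed 41 = 585.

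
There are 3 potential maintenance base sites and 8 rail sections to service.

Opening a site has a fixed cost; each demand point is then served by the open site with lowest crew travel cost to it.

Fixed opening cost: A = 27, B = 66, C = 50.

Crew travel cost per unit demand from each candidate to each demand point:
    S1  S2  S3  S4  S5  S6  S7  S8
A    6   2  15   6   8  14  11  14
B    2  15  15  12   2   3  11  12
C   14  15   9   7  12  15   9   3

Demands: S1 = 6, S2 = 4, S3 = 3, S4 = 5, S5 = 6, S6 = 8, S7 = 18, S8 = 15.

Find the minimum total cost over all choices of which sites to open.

Open {A, B, C}: assign each demand point to its cheapest open site.
  S1→B 6×2=12, S2→A 4×2=8, S3→C 3×9=27, S4→A 5×6=30, S5→B 6×2=12, S6→B 8×3=24, S7→C 18×9=162, S8→C 15×3=45
  crew travel cost 320, fixed 143 → total 463.
Compare {B, C}: crew travel cost 377 + fixed 116 = 493.
Compare {A, C}: crew travel cost 468 + fixed 77 = 545.
Compare {A, B}: crew travel cost 509 + fixed 93 = 602.
All other subsets cost ≥ 493. Minimum total cost: 463.

463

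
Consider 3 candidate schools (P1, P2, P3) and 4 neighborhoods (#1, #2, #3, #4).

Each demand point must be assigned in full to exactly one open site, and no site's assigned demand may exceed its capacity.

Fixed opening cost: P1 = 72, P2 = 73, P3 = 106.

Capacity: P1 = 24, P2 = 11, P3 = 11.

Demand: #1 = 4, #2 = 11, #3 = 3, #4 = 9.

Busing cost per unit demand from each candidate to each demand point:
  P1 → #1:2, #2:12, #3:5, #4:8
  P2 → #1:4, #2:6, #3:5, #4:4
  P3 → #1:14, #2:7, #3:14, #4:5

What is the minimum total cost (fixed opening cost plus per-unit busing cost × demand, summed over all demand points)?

Open {P1, P2}; cheapest assignment that respects the capacities:
  P1 (cap 24, load 16): #1, #3, #4 — cost 4×2 + 3×5 + 9×8 = 95
  P2 (cap 11, load 11): #2 — cost 11×6 = 66
  Shipping 161, fixed 145 → total 306.
  Any other capacity-feasible assignment to {P1, P2} ships for at least 161.
Compare {P1, P3}: its best feasible assignment gives total 350.
Compare {P1, P2, P3}: its best feasible assignment gives total 385.
Every other set of open sites that can feasibly serve all demand totals ≥ 350 even under its best assignment. Minimum: 306.

306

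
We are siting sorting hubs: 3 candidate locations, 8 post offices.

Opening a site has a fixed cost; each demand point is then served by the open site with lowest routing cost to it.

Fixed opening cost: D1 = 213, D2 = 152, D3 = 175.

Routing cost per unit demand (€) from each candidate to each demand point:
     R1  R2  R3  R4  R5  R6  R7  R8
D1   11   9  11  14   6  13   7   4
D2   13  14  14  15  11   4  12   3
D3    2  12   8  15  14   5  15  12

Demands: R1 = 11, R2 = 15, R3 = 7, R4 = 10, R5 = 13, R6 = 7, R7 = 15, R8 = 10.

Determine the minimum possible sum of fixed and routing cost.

Open {D1, D3}: assign each demand point to its cheapest open site.
  R1→D3 11×2=22, R2→D1 15×9=135, R3→D3 7×8=56, R4→D1 10×14=140, R5→D1 13×6=78, R6→D3 7×5=35, R7→D1 15×7=105, R8→D1 10×4=40
  routing cost 611, fixed 388 → total 999.
Compare {D1}: routing cost 787 + fixed 213 = 1000.
Compare {D1, D2}: routing cost 714 + fixed 365 = 1079.
Compare {D2, D3}: routing cost 789 + fixed 327 = 1116.
All other subsets cost ≥ 1000. Minimum total cost: 999.

999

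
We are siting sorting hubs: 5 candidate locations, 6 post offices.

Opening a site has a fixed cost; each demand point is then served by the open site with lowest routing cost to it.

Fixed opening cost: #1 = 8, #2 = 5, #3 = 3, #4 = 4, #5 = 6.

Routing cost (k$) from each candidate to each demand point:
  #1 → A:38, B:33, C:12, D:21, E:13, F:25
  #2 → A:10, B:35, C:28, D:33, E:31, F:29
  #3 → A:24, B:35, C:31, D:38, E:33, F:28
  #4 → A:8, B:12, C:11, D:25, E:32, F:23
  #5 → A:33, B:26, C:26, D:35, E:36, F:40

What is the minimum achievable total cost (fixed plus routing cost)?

100

Open {#1, #4}: assign each demand point to its cheapest open site.
  A→#4 8, B→#4 12, C→#4 11, D→#1 21, E→#1 13, F→#4 23
  routing cost 88, fixed 12 → total 100.
Compare {#1, #3, #4}: routing cost 88 + fixed 15 = 103.
Compare {#1, #2, #4}: routing cost 88 + fixed 17 = 105.
Compare {#1, #4, #5}: routing cost 88 + fixed 18 = 106.
All other subsets cost ≥ 103. Minimum total cost: 100.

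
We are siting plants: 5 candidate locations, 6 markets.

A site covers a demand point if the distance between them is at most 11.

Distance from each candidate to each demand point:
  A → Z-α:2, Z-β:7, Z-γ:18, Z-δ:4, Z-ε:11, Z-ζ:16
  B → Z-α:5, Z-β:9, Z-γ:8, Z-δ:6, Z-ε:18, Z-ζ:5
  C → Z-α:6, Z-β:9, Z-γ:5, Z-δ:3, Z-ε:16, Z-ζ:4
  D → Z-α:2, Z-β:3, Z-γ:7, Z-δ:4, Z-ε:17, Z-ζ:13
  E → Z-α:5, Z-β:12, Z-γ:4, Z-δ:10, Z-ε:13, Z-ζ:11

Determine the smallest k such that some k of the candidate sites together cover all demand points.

2

Coverage sets (demand points within 11 of each site):
  A: {Z-α, Z-β, Z-δ, Z-ε}
  B: {Z-α, Z-β, Z-γ, Z-δ, Z-ζ}
  C: {Z-α, Z-β, Z-γ, Z-δ, Z-ζ}
  D: {Z-α, Z-β, Z-γ, Z-δ}
  E: {Z-α, Z-γ, Z-δ, Z-ζ}
No single site covers all 6 demand points.
But {A, B} covers everything, so the minimum is 2.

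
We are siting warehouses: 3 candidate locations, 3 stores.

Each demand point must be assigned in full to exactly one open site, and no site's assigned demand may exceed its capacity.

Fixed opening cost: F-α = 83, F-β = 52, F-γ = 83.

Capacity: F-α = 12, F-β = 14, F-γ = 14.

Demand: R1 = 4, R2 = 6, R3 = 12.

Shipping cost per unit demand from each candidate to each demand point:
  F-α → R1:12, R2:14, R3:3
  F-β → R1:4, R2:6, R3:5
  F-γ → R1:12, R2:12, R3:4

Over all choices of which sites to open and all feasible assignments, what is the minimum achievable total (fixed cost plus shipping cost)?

Open {F-α, F-β}; cheapest assignment that respects the capacities:
  F-α (cap 12, load 12): R3 — cost 12×3 = 36
  F-β (cap 14, load 10): R1, R2 — cost 4×4 + 6×6 = 52
  Shipping 88, fixed 135 → total 223.
  Any other capacity-feasible assignment to {F-α, F-β} ships for at least 88.
Compare {F-β, F-γ}: its best feasible assignment gives total 235.
Compare {F-α, F-β, F-γ}: its best feasible assignment gives total 306.
Every other set of open sites that can feasibly serve all demand totals ≥ 235 even under its best assignment. Minimum: 223.

223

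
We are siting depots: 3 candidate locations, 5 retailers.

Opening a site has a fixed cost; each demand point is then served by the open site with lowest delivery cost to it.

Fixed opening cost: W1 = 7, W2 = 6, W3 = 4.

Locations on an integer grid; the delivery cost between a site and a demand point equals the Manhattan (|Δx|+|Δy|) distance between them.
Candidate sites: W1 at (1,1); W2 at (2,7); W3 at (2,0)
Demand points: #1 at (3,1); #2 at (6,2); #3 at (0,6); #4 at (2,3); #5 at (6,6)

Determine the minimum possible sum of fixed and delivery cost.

29

Open {W2, W3}: assign each demand point to its cheapest open site.
  #1→W3 2, #2→W3 6, #3→W2 3, #4→W3 3, #5→W2 5
  delivery cost 19, fixed 10 → total 29.
Compare {W1, W2}: delivery cost 19 + fixed 13 = 32.
Compare {W3}: delivery cost 29 + fixed 4 = 33.
Compare {W1}: delivery cost 27 + fixed 7 = 34.
All other subsets cost ≥ 32. Minimum total cost: 29.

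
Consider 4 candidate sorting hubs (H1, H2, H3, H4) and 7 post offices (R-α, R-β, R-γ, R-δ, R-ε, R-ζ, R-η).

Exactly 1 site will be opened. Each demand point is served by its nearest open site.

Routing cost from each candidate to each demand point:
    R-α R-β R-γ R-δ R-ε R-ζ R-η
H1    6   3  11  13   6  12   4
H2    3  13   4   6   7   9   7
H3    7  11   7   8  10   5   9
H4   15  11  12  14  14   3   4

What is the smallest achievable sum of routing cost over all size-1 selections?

49

Open {H2}.
  R-α→H2 3, R-β→H2 13, R-γ→H2 4, R-δ→H2 6, R-ε→H2 7, R-ζ→H2 9, R-η→H2 7  ⇒ total 49.
Compare {H1}: total 55.
Compare {H3}: total 57.
No size-1 selection does better; minimum is 49.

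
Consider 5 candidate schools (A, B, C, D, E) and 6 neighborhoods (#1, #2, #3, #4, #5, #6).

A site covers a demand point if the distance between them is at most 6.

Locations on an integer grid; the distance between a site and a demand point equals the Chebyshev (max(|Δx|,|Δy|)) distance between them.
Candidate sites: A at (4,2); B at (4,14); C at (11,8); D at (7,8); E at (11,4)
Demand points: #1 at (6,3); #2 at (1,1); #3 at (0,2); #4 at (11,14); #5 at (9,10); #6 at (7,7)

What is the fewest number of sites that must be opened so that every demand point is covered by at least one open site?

Coverage sets (demand points within 6 of each site):
  A: {#1, #2, #3, #6}
  B: {#5}
  C: {#1, #4, #5, #6}
  D: {#1, #4, #5, #6}
  E: {#1, #5, #6}
No single site covers all 6 demand points.
But {A, C} covers everything, so the minimum is 2.

2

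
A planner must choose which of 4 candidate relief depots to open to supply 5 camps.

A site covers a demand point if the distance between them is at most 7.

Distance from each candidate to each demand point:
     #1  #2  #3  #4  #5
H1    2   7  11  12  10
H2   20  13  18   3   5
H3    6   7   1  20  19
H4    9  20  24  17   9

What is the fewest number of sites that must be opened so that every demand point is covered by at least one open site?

Coverage sets (demand points within 7 of each site):
  H1: {#1, #2}
  H2: {#4, #5}
  H3: {#1, #2, #3}
  H4: {}
No single site covers all 5 demand points.
But {H2, H3} covers everything, so the minimum is 2.

2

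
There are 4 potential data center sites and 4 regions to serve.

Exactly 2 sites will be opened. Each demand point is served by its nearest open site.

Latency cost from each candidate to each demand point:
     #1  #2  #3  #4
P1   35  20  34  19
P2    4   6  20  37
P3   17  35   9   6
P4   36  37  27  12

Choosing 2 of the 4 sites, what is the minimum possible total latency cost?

25

Open {P2, P3}.
  #1→P2 4, #2→P2 6, #3→P3 9, #4→P3 6  ⇒ total 25.
Compare {P2, P4}: total 42.
Compare {P1, P2}: total 49.
No size-2 selection does better; minimum is 25.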